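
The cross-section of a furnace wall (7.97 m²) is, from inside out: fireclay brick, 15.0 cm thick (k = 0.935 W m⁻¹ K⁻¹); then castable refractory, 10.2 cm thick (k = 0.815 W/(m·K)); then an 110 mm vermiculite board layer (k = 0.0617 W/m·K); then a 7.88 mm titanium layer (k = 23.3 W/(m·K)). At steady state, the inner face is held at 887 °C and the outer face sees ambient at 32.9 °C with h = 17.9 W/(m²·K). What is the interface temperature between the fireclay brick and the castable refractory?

Resistance network (inner→outer):
  R_fireclay brick = L/(kA) = 0.150/(0.935·7.97) = 0.02013 K/W
  R_castable refractory = L/(kA) = 0.102/(0.815·7.97) = 0.01570 K/W
  R_vermiculite board = L/(kA) = 0.110/(0.0617·7.97) = 0.2237 K/W
  R_titanium = L/(kA) = 0.00788/(23.3·7.97) = 4.243×10^-5 K/W
  R_conv,out = 1/(hA) = 1/(17.9·7.97) = 0.007010 K/W
ΣR = 0.02013 + 0.01570 + 0.2237 + 4.243×10^-5 + 0.007010 = 0.2666 K/W
Q = ΔT/ΣR = (887 °C − 32.9 °C)/0.2666 = 3204 W
From the inner boundary to the fireclay brick/castable refractory interface, ΣR_partial = 0.02013 K/W.
T_interface = T_in − Q·ΣR_partial = 887 °C − (3204)(0.02013) = 823 °C

T = 823 °C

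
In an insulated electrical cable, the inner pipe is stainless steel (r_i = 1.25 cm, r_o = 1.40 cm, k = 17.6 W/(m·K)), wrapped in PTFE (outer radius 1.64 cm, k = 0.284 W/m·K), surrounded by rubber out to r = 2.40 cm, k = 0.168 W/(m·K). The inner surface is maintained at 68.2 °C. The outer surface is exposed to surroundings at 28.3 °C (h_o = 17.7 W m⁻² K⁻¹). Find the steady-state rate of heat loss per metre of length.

Q' = 48.4 W/m

Series thermal resistances, inner to outer:
  R'_stainless steel = ln(0.0140/0.0125)/(2πk) = 0.1133/(2π·17.6) = 0.001025 m·K/W
  R'_PTFE = ln(0.0164/0.0140)/(2πk) = 0.1582/(2π·0.284) = 0.08867 m·K/W
  R'_rubber = ln(0.0240/0.0164)/(2πk) = 0.3808/(2π·0.168) = 0.3607 m·K/W
  R'_conv,out = 1/(2πr h) = 1/(2π·0.0240·17.7) = 0.3747 m·K/W
ΣR = 0.001025 + 0.08867 + 0.3607 + 0.3747 = 0.8251 m·K/W
Q' = ΔT/ΣR = (68.2 °C − 28.3 °C)/0.8251 = 48.4 W/m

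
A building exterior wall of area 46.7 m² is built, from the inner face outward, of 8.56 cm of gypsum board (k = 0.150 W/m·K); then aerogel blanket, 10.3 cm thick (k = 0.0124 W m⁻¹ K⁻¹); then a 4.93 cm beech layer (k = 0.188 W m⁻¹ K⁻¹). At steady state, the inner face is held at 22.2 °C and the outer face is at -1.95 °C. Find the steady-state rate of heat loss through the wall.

Series thermal resistances, inner to outer:
  R_gypsum board = L/(kA) = 0.0856/(0.150·46.7) = 0.01222 K/W
  R_aerogel blanket = L/(kA) = 0.103/(0.0124·46.7) = 0.1779 K/W
  R_beech = L/(kA) = 0.0493/(0.188·46.7) = 0.005615 K/W
ΣR = 0.01222 + 0.1779 + 0.005615 = 0.1957 K/W
Q = ΔT/ΣR = (22.2 °C − -1.95 °C)/0.1957 = 123 W

Q = 123 W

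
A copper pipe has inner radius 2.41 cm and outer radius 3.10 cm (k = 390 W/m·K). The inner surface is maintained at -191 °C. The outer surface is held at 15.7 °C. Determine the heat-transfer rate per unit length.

Q' = 2πk·ΔT/ln(r₂/r₁) = 2π × 390 × 206.7 / ln(0.0310/0.0241) = 2.01×10^6 W/m

Q' = 2010 kW/m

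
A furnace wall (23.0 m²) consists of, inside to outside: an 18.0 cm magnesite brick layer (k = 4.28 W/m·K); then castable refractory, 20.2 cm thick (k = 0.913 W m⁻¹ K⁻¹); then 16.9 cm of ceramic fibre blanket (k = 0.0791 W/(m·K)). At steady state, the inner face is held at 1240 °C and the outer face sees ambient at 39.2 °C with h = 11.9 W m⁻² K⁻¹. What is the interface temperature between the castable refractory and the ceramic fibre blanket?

T = 1113 °C

Treat each layer as a resistance in series:
  R_magnesite brick = L/(kA) = 0.180/(4.28·23.0) = 0.001829 K/W
  R_castable refractory = L/(kA) = 0.202/(0.913·23.0) = 0.009620 K/W
  R_ceramic fibre blanket = L/(kA) = 0.169/(0.0791·23.0) = 0.09289 K/W
  R_conv,out = 1/(hA) = 1/(11.9·23.0) = 0.003654 K/W
ΣR = 0.001829 + 0.009620 + 0.09289 + 0.003654 = 0.1080 K/W
Q = ΔT/ΣR = (1240 °C − 39.2 °C)/0.1080 = 11120 W
From the inner boundary to the castable refractory/ceramic fibre blanket interface, ΣR_partial = 0.01145 K/W.
T_interface = T_in − Q·ΣR_partial = 1240 °C − (11120)(0.01145) = 1113 °C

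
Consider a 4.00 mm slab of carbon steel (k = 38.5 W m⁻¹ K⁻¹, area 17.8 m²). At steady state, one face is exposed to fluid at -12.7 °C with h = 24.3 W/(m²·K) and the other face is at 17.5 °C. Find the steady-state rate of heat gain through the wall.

Treat each layer as a resistance in series:
  R_conv,in = 1/(hA) = 1/(24.3·17.8) = 0.002312 K/W
  R_carbon steel = L/(kA) = 0.00400/(38.5·17.8) = 5.837×10^-6 K/W
ΣR = 0.002312 + 5.837×10^-6 = 0.002318 K/W
Q = ΔT/ΣR = (-12.7 °C − 17.5 °C)/0.002318 = -13000 W
(Negative Q ⇒ heat flows inward; heat gain = 13000 W.)

Q = 13000 W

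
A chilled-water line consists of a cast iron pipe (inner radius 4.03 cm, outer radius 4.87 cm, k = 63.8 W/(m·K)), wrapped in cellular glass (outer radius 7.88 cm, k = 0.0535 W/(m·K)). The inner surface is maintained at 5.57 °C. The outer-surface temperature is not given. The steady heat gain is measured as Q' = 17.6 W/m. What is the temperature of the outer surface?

Sum the resistances:
  R'_cast iron = ln(0.0487/0.0403)/(2πk) = 0.1893/(2π·63.8) = 4.723×10^-4 m·K/W
  R'_cellular glass = ln(0.0788/0.0487)/(2πk) = 0.4812/(2π·0.0535) = 1.432 m·K/W
ΣR = 1.432 m·K/W
ΔT = Q'·ΣR = 17.6 × 1.432 = 25.20 K
Heat flows inward, so T_out = T_in + ΔT = 5.57 + 25.20 = 30.8 °C

T_out = 30.8 °C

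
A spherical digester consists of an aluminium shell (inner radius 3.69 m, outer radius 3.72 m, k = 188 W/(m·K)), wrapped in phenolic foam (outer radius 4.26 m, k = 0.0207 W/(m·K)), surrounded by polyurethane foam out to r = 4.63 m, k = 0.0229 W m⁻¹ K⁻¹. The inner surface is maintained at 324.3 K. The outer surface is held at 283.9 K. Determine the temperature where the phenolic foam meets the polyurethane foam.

T = 297.3 K

Series thermal resistances, inner to outer:
  R_aluminium = (1/3.69 − 1/3.72)/(4πk) = 0.002186/(4π·188) = 9.251×10^-7 K/W
  R_phenolic foam = (1/3.72 − 1/4.26)/(4πk) = 0.03408/(4π·0.0207) = 0.1310 K/W
  R_polyurethane foam = (1/4.26 − 1/4.63)/(4πk) = 0.01876/(4π·0.0229) = 0.06519 K/W
ΣR = 9.251×10^-7 + 0.1310 + 0.06519 = 0.1962 K/W
Q = ΔT/ΣR = (324.3 K − 283.9 K)/0.1962 = 205.9 W
From the inner boundary to the phenolic foam/polyurethane foam interface, ΣR_partial = 0.1310 K/W.
T_interface = T_in − Q·ΣR_partial = 324.3 K − (205.9)(0.1310) = 297.3 K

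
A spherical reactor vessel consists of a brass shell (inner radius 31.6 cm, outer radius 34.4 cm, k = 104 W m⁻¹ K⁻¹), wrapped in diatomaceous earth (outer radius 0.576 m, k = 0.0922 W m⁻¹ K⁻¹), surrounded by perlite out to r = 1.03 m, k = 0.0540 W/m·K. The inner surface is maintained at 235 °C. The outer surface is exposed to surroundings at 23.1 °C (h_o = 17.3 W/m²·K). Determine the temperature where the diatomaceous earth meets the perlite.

Resistance network (inner→outer):
  R_brass = (1/0.316 − 1/0.344)/(4πk) = 0.2576/(4π·104) = 1.971×10^-4 K/W
  R_diatomaceous earth = (1/0.344 − 1/0.576)/(4πk) = 1.171/(4π·0.0922) = 1.011 K/W
  R_perlite = (1/0.576 − 1/1.03)/(4πk) = 0.7652/(4π·0.0540) = 1.128 K/W
  R_conv,out = 1/(4πr²h) = 1/(4π·1.03²·17.3) = 0.004336 K/W
ΣR = 1.971×10^-4 + 1.011 + 1.128 + 0.004336 = 2.144 K/W
Q = ΔT/ΣR = (235 °C − 23.1 °C)/2.144 = 98.83 W
From the inner boundary to the diatomaceous earth/perlite interface, ΣR_partial = 1.011 K/W.
T_interface = T_in − Q·ΣR_partial = 235 °C − (98.83)(1.011) = 135 °C

T = 135 °C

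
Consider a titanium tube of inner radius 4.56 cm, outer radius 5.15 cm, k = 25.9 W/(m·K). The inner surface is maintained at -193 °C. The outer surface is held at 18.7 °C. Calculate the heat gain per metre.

Q' = 283 kW/m

Q' = 2πk·ΔT/ln(r₂/r₁) = 2π × 25.9 × 211.7 / ln(0.0515/0.0456) = 2.83×10^5 W/m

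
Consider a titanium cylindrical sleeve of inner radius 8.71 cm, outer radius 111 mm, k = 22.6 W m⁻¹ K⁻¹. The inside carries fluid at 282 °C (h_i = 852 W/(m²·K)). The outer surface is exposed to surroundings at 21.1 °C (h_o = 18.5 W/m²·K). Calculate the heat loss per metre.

Q' = 3210 W/m

Treat each layer as a resistance in series:
  R'_conv,in = 1/(2πr h) = 1/(2π·0.0871·852) = 0.002145 m·K/W
  R'_titanium = ln(0.111/0.0871)/(2πk) = 0.2425/(2π·22.6) = 0.001708 m·K/W
  R'_conv,out = 1/(2πr h) = 1/(2π·0.111·18.5) = 0.07750 m·K/W
ΣR = 0.002145 + 0.001708 + 0.07750 = 0.08135 m·K/W
Q' = ΔT/ΣR = (282 °C − 21.1 °C)/0.08135 = 3210 W/m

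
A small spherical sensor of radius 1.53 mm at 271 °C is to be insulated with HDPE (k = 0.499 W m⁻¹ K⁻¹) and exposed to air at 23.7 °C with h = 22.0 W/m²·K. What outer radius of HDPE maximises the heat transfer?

r_cr = 4.54 cm

For a sphere, r_cr = 2k_ins/h = 2·0.499/22.0 = 0.0454 m = 4.54 cm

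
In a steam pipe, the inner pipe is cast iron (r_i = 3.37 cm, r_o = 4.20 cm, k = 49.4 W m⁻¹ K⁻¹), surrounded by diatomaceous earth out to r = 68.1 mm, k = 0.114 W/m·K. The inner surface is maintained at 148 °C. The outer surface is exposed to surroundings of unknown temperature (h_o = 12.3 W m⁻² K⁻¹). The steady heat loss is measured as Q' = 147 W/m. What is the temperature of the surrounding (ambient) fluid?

Sum the resistances:
  R'_cast iron = ln(0.0420/0.0337)/(2πk) = 0.2202/(2π·49.4) = 7.093×10^-4 m·K/W
  R'_diatomaceous earth = ln(0.0681/0.0420)/(2πk) = 0.4833/(2π·0.114) = 0.6747 m·K/W
  R'_conv,out = 1/(2πr h) = 1/(2π·0.0681·12.3) = 0.1900 m·K/W
ΣR = 0.8655 m·K/W
ΔT = Q'·ΣR = 147 × 0.8655 = 127.2 K
Heat flows outward, so T_out = T_in − ΔT = 148 − 127.2 = 20.8 °C

T_out = 20.8 °C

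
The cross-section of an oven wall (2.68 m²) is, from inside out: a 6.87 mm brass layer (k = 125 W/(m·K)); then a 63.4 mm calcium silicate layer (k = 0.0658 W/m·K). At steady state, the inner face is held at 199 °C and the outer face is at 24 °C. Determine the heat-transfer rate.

Q = 487 W

Series thermal resistances, inner to outer:
  R_brass = L/(kA) = 0.00687/(125·2.68) = 2.051×10^-5 K/W
  R_calcium silicate = L/(kA) = 0.0634/(0.0658·2.68) = 0.3595 K/W
ΣR = 2.051×10^-5 + 0.3595 = 0.3595 K/W
Q = ΔT/ΣR = (199 °C − 24 °C)/0.3595 = 487 W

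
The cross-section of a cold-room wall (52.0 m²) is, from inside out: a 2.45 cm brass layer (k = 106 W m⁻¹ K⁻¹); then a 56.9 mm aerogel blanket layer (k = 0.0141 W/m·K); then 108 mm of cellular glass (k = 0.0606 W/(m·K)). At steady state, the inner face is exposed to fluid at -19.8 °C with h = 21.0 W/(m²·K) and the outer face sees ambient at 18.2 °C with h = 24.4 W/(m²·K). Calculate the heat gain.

Q = 335 W

Treat each layer as a resistance in series:
  R_conv,in = 1/(hA) = 1/(21.0·52.0) = 9.158×10^-4 K/W
  R_brass = L/(kA) = 0.0245/(106·52.0) = 4.445×10^-6 K/W
  R_aerogel blanket = L/(kA) = 0.0569/(0.0141·52.0) = 0.07761 K/W
  R_cellular glass = L/(kA) = 0.108/(0.0606·52.0) = 0.03427 K/W
  R_conv,out = 1/(hA) = 1/(24.4·52.0) = 7.881×10^-4 K/W
ΣR = 9.158×10^-4 + 4.445×10^-6 + 0.07761 + 0.03427 + 7.881×10^-4 = 0.1136 K/W
Q = ΔT/ΣR = (-19.8 °C − 18.2 °C)/0.1136 = -335 W
(Negative Q ⇒ heat flows inward; heat gain = 335 W.)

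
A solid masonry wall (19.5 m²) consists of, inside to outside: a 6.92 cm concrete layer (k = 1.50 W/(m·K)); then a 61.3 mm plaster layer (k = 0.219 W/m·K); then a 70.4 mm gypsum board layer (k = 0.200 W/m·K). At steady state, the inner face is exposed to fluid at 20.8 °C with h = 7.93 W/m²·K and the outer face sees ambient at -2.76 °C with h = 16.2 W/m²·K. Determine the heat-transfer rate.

Series thermal resistances, inner to outer:
  R_conv,in = 1/(hA) = 1/(7.93·19.5) = 0.006467 K/W
  R_concrete = L/(kA) = 0.0692/(1.50·19.5) = 0.002366 K/W
  R_plaster = L/(kA) = 0.0613/(0.219·19.5) = 0.01435 K/W
  R_gypsum board = L/(kA) = 0.0704/(0.200·19.5) = 0.01805 K/W
  R_conv,out = 1/(hA) = 1/(16.2·19.5) = 0.003166 K/W
ΣR = 0.006467 + 0.002366 + 0.01435 + 0.01805 + 0.003166 = 0.04440 K/W
Q = ΔT/ΣR = (20.8 °C − -2.76 °C)/0.04440 = 531 W

Q = 531 W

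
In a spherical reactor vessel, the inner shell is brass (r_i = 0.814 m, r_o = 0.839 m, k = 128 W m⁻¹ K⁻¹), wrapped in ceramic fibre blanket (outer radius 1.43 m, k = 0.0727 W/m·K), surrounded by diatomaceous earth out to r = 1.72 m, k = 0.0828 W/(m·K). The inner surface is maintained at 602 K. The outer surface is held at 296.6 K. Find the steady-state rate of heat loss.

Q = 468 W

Series thermal resistances, inner to outer:
  R_brass = (1/0.814 − 1/0.839)/(4πk) = 0.03661/(4π·128) = 2.276×10^-5 K/W
  R_ceramic fibre blanket = (1/0.839 − 1/1.43)/(4πk) = 0.4926/(4π·0.0727) = 0.5392 K/W
  R_diatomaceous earth = (1/1.43 − 1/1.72)/(4πk) = 0.1179/(4π·0.0828) = 0.1133 K/W
ΣR = 2.276×10^-5 + 0.5392 + 0.1133 = 0.6525 K/W
Q = ΔT/ΣR = (602 K − 296.6 K)/0.6525 = 468 W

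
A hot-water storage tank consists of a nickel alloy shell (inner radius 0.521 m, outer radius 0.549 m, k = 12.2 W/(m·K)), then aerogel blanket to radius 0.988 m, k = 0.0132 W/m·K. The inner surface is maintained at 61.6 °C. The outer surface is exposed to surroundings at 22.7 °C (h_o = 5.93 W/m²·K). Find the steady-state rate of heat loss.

Q = 7.95 W

Resistance network (inner→outer):
  R_nickel alloy = (1/0.521 − 1/0.549)/(4πk) = 0.09789/(4π·12.2) = 6.385×10^-4 K/W
  R_aerogel blanket = (1/0.549 − 1/0.988)/(4πk) = 0.8093/(4π·0.0132) = 4.879 K/W
  R_conv,out = 1/(4πr²h) = 1/(4π·0.988²·5.93) = 0.01375 K/W
ΣR = 6.385×10^-4 + 4.879 + 0.01375 = 4.893 K/W
Q = ΔT/ΣR = (61.6 °C − 22.7 °C)/4.893 = 7.95 W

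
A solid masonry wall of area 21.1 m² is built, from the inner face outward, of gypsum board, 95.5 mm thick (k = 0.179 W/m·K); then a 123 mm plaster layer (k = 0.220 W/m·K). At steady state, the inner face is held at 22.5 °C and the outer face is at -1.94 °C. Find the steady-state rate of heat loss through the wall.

Treat each layer as a resistance in series:
  R_gypsum board = L/(kA) = 0.0955/(0.179·21.1) = 0.02529 K/W
  R_plaster = L/(kA) = 0.123/(0.220·21.1) = 0.02650 K/W
ΣR = 0.02529 + 0.02650 = 0.05179 K/W
Q = ΔT/ΣR = (22.5 °C − -1.94 °C)/0.05179 = 472 W

Q = 472 W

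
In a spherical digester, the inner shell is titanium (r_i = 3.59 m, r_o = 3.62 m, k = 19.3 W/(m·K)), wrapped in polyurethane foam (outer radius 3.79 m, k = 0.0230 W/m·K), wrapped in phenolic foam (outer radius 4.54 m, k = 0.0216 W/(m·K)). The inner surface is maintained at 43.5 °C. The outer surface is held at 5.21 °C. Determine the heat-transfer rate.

Q = 188 W

Treat each layer as a resistance in series:
  R_titanium = (1/3.59 − 1/3.62)/(4πk) = 0.002308/(4π·19.3) = 9.518×10^-6 K/W
  R_polyurethane foam = (1/3.62 − 1/3.79)/(4πk) = 0.01239/(4π·0.0230) = 0.04287 K/W
  R_phenolic foam = (1/3.79 − 1/4.54)/(4πk) = 0.04359/(4π·0.0216) = 0.1606 K/W
ΣR = 9.518×10^-6 + 0.04287 + 0.1606 = 0.2035 K/W
Q = ΔT/ΣR = (43.5 °C − 5.21 °C)/0.2035 = 188 W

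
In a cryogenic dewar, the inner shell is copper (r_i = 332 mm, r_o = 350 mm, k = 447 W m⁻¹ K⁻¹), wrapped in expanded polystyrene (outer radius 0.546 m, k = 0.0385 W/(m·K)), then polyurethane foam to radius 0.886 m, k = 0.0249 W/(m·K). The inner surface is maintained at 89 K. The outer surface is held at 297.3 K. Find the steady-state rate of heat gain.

Q = 47.7 W

Series thermal resistances, inner to outer:
  R_copper = (1/0.332 − 1/0.350)/(4πk) = 0.1549/(4π·447) = 2.758×10^-5 K/W
  R_expanded polystyrene = (1/0.350 − 1/0.546)/(4πk) = 1.026/(4π·0.0385) = 2.120 K/W
  R_polyurethane foam = (1/0.546 − 1/0.886)/(4πk) = 0.7028/(4π·0.0249) = 2.246 K/W
ΣR = 2.758×10^-5 + 2.120 + 2.246 = 4.366 K/W
Q = ΔT/ΣR = (89 K − 297.3 K)/4.366 = -47.7 W
(Negative Q ⇒ heat flows inward; heat gain = 47.7 W.)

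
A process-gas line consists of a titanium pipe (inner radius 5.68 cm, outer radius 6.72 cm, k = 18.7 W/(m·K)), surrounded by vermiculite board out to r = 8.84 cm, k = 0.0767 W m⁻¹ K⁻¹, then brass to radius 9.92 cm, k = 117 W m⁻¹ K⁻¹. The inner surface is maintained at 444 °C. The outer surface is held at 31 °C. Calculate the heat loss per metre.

Series thermal resistances, inner to outer:
  R'_titanium = ln(0.0672/0.0568)/(2πk) = 0.1681/(2π·18.7) = 0.001431 m·K/W
  R'_vermiculite board = ln(0.0884/0.0672)/(2πk) = 0.2742/(2π·0.0767) = 0.5690 m·K/W
  R'_brass = ln(0.0992/0.0884)/(2πk) = 0.1153/(2π·117) = 1.568×10^-4 m·K/W
ΣR = 0.001431 + 0.5690 + 1.568×10^-4 = 0.5706 m·K/W
Q' = ΔT/ΣR = (444 °C − 31 °C)/0.5706 = 724 W/m

Q' = 724 W/m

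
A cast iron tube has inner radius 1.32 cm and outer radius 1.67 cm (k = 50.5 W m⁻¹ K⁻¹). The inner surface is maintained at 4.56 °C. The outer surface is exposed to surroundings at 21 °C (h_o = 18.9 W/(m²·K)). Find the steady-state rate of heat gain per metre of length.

Q' = 32.6 W/m

Series thermal resistances, inner to outer:
  R'_cast iron = ln(0.0167/0.0132)/(2πk) = 0.2352/(2π·50.5) = 7.412×10^-4 m·K/W
  R'_conv,out = 1/(2πr h) = 1/(2π·0.0167·18.9) = 0.5042 m·K/W
ΣR = 7.412×10^-4 + 0.5042 = 0.5049 m·K/W
Q' = ΔT/ΣR = (4.56 °C − 21 °C)/0.5049 = -32.6 W/m
(Negative Q' ⇒ heat flows inward; heat gain = 32.6 W/m.)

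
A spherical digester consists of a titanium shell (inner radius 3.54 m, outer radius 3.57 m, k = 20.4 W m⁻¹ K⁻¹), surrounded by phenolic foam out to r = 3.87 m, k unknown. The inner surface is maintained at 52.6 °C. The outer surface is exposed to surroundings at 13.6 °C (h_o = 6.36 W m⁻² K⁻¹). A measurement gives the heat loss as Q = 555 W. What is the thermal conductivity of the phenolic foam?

k = 0.0249 W/m·K

ΣR = ΔT/Q = |52.6 − 13.6|/555 = 0.07027 K/W
Known resistances:
  R_titanium = (1/3.54 − 1/3.57)/(4πk) = 0.002374/(4π·20.4) = 9.260×10^-6 K/W
  R_conv,out = 1/(4πr²h) = 1/(4π·3.87²·6.36) = 8.354×10^-4 K/W
R_phenolic foam = ΣR − ΣR_known = 0.07027 − 8.447×10^-4 = 0.06943 K/W
(1/r₁−1/r₂)/(4πk) = 0.06943 ⇒ k = 0.02171/(4π·0.06943) = 0.0249 W/m·K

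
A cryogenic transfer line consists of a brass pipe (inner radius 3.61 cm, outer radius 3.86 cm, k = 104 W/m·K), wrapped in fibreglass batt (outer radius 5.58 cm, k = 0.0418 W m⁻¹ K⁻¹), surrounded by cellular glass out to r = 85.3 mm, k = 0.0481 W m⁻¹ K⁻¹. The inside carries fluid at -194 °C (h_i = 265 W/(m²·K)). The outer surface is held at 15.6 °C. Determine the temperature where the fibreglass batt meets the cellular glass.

Series thermal resistances, inner to outer:
  R'_conv,in = 1/(2πr h) = 1/(2π·0.0361·265) = 0.01664 m·K/W
  R'_brass = ln(0.0386/0.0361)/(2πk) = 0.06696/(2π·104) = 1.025×10^-4 m·K/W
  R'_fibreglass batt = ln(0.0558/0.0386)/(2πk) = 0.3685/(2π·0.0418) = 1.403 m·K/W
  R'_cellular glass = ln(0.0853/0.0558)/(2πk) = 0.4244/(2π·0.0481) = 1.404 m·K/W
ΣR = 0.01664 + 1.025×10^-4 + 1.403 + 1.404 = 2.824 m·K/W
Q' = ΔT/ΣR = (-194 °C − 15.6 °C)/2.824 = -74.22 W/m
From the inner boundary to the fibreglass batt/cellular glass interface, ΣR_partial = 1.420 m·K/W.
T_interface = T_in − Q'·ΣR_partial = -194 °C − (-74.22)(1.420) = -88.6 °C

T = -88.6 °C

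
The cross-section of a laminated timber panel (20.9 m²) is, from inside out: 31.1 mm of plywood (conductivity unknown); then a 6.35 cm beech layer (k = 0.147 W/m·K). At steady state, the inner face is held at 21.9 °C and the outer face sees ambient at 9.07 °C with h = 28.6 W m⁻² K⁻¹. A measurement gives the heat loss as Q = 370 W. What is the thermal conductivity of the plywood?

ΣR = ΔT/Q = |21.9 − 9.07|/370 = 0.03468 K/W
Known resistances:
  R_beech = L/(kA) = 0.0635/(0.147·20.9) = 0.02067 K/W
  R_conv,out = 1/(hA) = 1/(28.6·20.9) = 0.001673 K/W
R_plywood = ΣR − ΣR_known = 0.03468 − 0.02234 = 0.01234 K/W
L/(kA) = 0.01234 ⇒ k = 0.0311/(0.01234·20.9) = 0.121 W/m·K

k = 0.121 W/m·K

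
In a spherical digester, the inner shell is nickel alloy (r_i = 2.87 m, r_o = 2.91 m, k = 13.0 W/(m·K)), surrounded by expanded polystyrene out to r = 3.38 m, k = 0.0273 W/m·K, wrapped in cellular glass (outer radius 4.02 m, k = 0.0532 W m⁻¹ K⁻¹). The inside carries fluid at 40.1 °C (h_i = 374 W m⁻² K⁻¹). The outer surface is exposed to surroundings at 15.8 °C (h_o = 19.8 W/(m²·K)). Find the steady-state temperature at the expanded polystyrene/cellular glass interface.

T = 24.0 °C

Series thermal resistances, inner to outer:
  R_conv,in = 1/(4πr²h) = 1/(4π·2.87²·374) = 2.583×10^-5 K/W
  R_nickel alloy = (1/2.87 − 1/2.91)/(4πk) = 0.004789/(4π·13.0) = 2.932×10^-5 K/W
  R_expanded polystyrene = (1/2.91 − 1/3.38)/(4πk) = 0.04778/(4π·0.0273) = 0.1393 K/W
  R_cellular glass = (1/3.38 − 1/4.02)/(4πk) = 0.04710/(4π·0.0532) = 0.07046 K/W
  R_conv,out = 1/(4πr²h) = 1/(4π·4.02²·19.8) = 2.487×10^-4 K/W
ΣR = 2.583×10^-5 + 2.932×10^-5 + 0.1393 + 0.07046 + 2.487×10^-4 = 0.2101 K/W
Q = ΔT/ΣR = (40.1 °C − 15.8 °C)/0.2101 = 115.7 W
From the inner boundary to the expanded polystyrene/cellular glass interface, ΣR_partial = 0.1394 K/W.
T_interface = T_in − Q·ΣR_partial = 40.1 °C − (115.7)(0.1394) = 24.0 °C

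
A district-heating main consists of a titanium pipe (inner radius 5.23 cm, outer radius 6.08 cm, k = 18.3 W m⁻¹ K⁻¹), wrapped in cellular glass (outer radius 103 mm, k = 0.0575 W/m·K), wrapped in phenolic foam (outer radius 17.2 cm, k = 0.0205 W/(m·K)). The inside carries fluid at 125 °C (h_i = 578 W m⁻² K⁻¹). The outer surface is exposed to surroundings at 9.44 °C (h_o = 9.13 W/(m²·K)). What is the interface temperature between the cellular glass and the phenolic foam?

T = 94.5 °C

Series thermal resistances, inner to outer:
  R'_conv,in = 1/(2πr h) = 1/(2π·0.0523·578) = 0.005265 m·K/W
  R'_titanium = ln(0.0608/0.0523)/(2πk) = 0.1506/(2π·18.3) = 0.001310 m·K/W
  R'_cellular glass = ln(0.103/0.0608)/(2πk) = 0.5271/(2π·0.0575) = 1.459 m·K/W
  R'_phenolic foam = ln(0.172/0.103)/(2πk) = 0.5128/(2π·0.0205) = 3.981 m·K/W
  R'_conv,out = 1/(2πr h) = 1/(2π·0.172·9.13) = 0.1013 m·K/W
ΣR = 0.005265 + 0.001310 + 1.459 + 3.981 + 0.1013 = 5.548 m·K/W
Q' = ΔT/ΣR = (125 °C − 9.44 °C)/5.548 = 20.83 W/m
From the inner boundary to the cellular glass/phenolic foam interface, ΣR_partial = 1.466 m·K/W.
T_interface = T_in − Q'·ΣR_partial = 125 °C − (20.83)(1.466) = 94.5 °C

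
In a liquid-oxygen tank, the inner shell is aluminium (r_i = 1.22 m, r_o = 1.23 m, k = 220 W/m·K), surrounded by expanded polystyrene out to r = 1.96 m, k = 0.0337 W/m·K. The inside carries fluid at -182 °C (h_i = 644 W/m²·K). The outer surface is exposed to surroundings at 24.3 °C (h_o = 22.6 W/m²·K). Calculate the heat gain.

Q = 288 W

Series thermal resistances, inner to outer:
  R_conv,in = 1/(4πr²h) = 1/(4π·1.22²·644) = 8.302×10^-5 K/W
  R_aluminium = (1/1.22 − 1/1.23)/(4πk) = 0.006664/(4π·220) = 2.410×10^-6 K/W
  R_expanded polystyrene = (1/1.23 − 1/1.96)/(4πk) = 0.3028/(4π·0.0337) = 0.7150 K/W
  R_conv,out = 1/(4πr²h) = 1/(4π·1.96²·22.6) = 9.166×10^-4 K/W
ΣR = 8.302×10^-5 + 2.410×10^-6 + 0.7150 + 9.166×10^-4 = 0.7160 K/W
Q = ΔT/ΣR = (-182 °C − 24.3 °C)/0.7160 = -288 W
(Negative Q ⇒ heat flows inward; heat gain = 288 W.)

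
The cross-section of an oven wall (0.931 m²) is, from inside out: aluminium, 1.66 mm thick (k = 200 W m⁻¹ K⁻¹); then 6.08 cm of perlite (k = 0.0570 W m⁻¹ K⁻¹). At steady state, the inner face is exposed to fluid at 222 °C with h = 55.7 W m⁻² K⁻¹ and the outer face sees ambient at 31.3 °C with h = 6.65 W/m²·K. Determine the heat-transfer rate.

Q = 144 W

Series thermal resistances, inner to outer:
  R_conv,in = 1/(hA) = 1/(55.7·0.931) = 0.01928 K/W
  R_aluminium = L/(kA) = 0.00166/(200·0.931) = 8.915×10^-6 K/W
  R_perlite = L/(kA) = 0.0608/(0.0570·0.931) = 1.146 K/W
  R_conv,out = 1/(hA) = 1/(6.65·0.931) = 0.1615 K/W
ΣR = 0.01928 + 8.915×10^-6 + 1.146 + 0.1615 = 1.327 K/W
Q = ΔT/ΣR = (222 °C − 31.3 °C)/1.327 = 144 W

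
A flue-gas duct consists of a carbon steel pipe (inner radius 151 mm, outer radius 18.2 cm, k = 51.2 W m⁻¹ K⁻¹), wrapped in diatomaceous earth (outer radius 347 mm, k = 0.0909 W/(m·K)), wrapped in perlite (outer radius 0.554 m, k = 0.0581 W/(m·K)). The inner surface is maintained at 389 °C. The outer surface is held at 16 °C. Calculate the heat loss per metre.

Resistance network (inner→outer):
  R'_carbon steel = ln(0.182/0.151)/(2πk) = 0.1867/(2π·51.2) = 5.804×10^-4 m·K/W
  R'_diatomaceous earth = ln(0.347/0.182)/(2πk) = 0.6453/(2π·0.0909) = 1.130 m·K/W
  R'_perlite = ln(0.554/0.347)/(2πk) = 0.4678/(2π·0.0581) = 1.282 m·K/W
ΣR = 5.804×10^-4 + 1.130 + 1.282 = 2.413 m·K/W
Q' = ΔT/ΣR = (389 °C − 16 °C)/2.413 = 155 W/m

Q' = 155 W/m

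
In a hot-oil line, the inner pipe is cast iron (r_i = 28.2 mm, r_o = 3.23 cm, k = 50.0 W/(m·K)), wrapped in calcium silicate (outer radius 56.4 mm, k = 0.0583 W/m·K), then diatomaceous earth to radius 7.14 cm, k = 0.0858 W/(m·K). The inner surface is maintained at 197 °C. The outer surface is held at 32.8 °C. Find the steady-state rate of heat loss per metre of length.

Q' = 83.8 W/m

Treat each layer as a resistance in series:
  R'_cast iron = ln(0.0323/0.0282)/(2πk) = 0.1357/(2π·50.0) = 4.321×10^-4 m·K/W
  R'_calcium silicate = ln(0.0564/0.0323)/(2πk) = 0.5574/(2π·0.0583) = 1.522 m·K/W
  R'_diatomaceous earth = ln(0.0714/0.0564)/(2πk) = 0.2358/(2π·0.0858) = 0.4375 m·K/W
ΣR = 4.321×10^-4 + 1.522 + 0.4375 = 1.960 m·K/W
Q' = ΔT/ΣR = (197 °C − 32.8 °C)/1.960 = 83.8 W/m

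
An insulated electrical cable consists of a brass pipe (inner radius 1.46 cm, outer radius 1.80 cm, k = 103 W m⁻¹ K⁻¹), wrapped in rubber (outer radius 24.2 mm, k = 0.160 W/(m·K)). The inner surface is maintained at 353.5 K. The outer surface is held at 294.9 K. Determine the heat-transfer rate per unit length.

Series thermal resistances, inner to outer:
  R'_brass = ln(0.0180/0.0146)/(2πk) = 0.2094/(2π·103) = 3.235×10^-4 m·K/W
  R'_rubber = ln(0.0242/0.0180)/(2πk) = 0.2960/(2π·0.160) = 0.2944 m·K/W
ΣR = 3.235×10^-4 + 0.2944 = 0.2947 m·K/W
Q' = ΔT/ΣR = (353.5 K − 294.9 K)/0.2947 = 199 W/m

Q' = 199 W/m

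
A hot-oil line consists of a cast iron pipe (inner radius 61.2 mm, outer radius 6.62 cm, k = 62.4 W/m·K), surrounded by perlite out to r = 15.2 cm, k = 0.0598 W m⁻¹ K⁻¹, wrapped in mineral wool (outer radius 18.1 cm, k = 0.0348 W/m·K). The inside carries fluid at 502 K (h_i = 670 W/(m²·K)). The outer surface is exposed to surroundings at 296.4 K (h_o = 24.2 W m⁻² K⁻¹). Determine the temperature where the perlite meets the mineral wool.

Series thermal resistances, inner to outer:
  R'_conv,in = 1/(2πr h) = 1/(2π·0.0612·670) = 0.003881 m·K/W
  R'_cast iron = ln(0.0662/0.0612)/(2πk) = 0.07853/(2π·62.4) = 2.003×10^-4 m·K/W
  R'_perlite = ln(0.152/0.0662)/(2πk) = 0.8312/(2π·0.0598) = 2.212 m·K/W
  R'_mineral wool = ln(0.181/0.152)/(2πk) = 0.1746/(2π·0.0348) = 0.7986 m·K/W
  R'_conv,out = 1/(2πr h) = 1/(2π·0.181·24.2) = 0.03634 m·K/W
ΣR = 0.003881 + 2.003×10^-4 + 2.212 + 0.7986 + 0.03634 = 3.051 m·K/W
Q' = ΔT/ΣR = (502 K − 296.4 K)/3.051 = 67.39 W/m
From the inner boundary to the perlite/mineral wool interface, ΣR_partial = 2.216 m·K/W.
T_interface = T_in − Q'·ΣR_partial = 502 K − (67.39)(2.216) = 352.7 K

T = 352.7 K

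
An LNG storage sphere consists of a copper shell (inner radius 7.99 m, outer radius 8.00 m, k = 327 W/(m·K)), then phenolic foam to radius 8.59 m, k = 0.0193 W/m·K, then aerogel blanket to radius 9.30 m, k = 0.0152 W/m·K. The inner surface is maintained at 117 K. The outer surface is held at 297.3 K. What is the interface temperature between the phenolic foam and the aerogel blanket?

T = 194.9 K

Treat each layer as a resistance in series:
  R_copper = (1/7.99 − 1/8.00)/(4πk) = 1.564×10^-4/(4π·327) = 3.807×10^-8 K/W
  R_phenolic foam = (1/8.00 − 1/8.59)/(4πk) = 0.008586/(4π·0.0193) = 0.03540 K/W
  R_aerogel blanket = (1/8.59 − 1/9.30)/(4πk) = 0.008888/(4π·0.0152) = 0.04653 K/W
ΣR = 3.807×10^-8 + 0.03540 + 0.04653 = 0.08193 K/W
Q = ΔT/ΣR = (117 K − 297.3 K)/0.08193 = -2201 W
From the inner boundary to the phenolic foam/aerogel blanket interface, ΣR_partial = 0.03540 K/W.
T_interface = T_in − Q·ΣR_partial = 117 K − (-2201)(0.03540) = 194.9 K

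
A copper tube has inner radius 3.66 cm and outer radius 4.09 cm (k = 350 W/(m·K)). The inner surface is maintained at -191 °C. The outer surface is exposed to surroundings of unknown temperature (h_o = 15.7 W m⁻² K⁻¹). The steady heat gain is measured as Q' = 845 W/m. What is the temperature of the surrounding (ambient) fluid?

Series resistances:
  R'_copper = ln(0.0409/0.0366)/(2πk) = 0.1111/(2π·350) = 5.051×10^-5 m·K/W
  R'_conv,out = 1/(2πr h) = 1/(2π·0.0409·15.7) = 0.2479 m·K/W
ΣR = 0.2479 m·K/W
ΔT = Q'·ΣR = 845 × 0.2479 = 209.5 K
Heat flows inward, so T_out = T_in + ΔT = -191 + 209.5 = 18.5 °C

T_out = 18.5 °C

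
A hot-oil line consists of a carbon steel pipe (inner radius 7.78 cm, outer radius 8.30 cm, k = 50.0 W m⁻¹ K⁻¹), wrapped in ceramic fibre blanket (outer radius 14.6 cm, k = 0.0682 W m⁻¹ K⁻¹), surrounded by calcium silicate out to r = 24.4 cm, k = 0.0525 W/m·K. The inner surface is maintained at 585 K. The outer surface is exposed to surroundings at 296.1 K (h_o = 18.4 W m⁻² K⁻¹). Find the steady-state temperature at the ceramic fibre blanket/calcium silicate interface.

Treat each layer as a resistance in series:
  R'_carbon steel = ln(0.0830/0.0778)/(2πk) = 0.06470/(2π·50.0) = 2.059×10^-4 m·K/W
  R'_ceramic fibre blanket = ln(0.146/0.0830)/(2πk) = 0.5648/(2π·0.0682) = 1.318 m·K/W
  R'_calcium silicate = ln(0.244/0.146)/(2πk) = 0.5136/(2π·0.0525) = 1.557 m·K/W
  R'_conv,out = 1/(2πr h) = 1/(2π·0.244·18.4) = 0.03545 m·K/W
ΣR = 2.059×10^-4 + 1.318 + 1.557 + 0.03545 = 2.911 m·K/W
Q' = ΔT/ΣR = (585 K − 296.1 K)/2.911 = 99.24 W/m
From the inner boundary to the ceramic fibre blanket/calcium silicate interface, ΣR_partial = 1.318 m·K/W.
T_interface = T_in − Q'·ΣR_partial = 585 K − (99.24)(1.318) = 454 K

T = 454 K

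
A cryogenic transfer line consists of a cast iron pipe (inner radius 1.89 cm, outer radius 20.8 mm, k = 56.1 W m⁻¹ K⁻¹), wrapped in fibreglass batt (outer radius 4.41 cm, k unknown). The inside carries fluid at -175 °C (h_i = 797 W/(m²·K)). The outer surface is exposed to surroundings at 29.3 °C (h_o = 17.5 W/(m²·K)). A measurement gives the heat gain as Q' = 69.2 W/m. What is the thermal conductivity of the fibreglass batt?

k = 0.0437 W/m·K

ΣR = ΔT/Q' = |-175 − 29.3|/69.2 = 2.952 m·K/W
Known resistances:
  R'_conv,in = 1/(2πr h) = 1/(2π·0.0189·797) = 0.01057 m·K/W
  R'_cast iron = ln(0.0208/0.0189)/(2πk) = 0.09579/(2π·56.1) = 2.718×10^-4 m·K/W
  R'_conv,out = 1/(2πr h) = 1/(2π·0.0441·17.5) = 0.2062 m·K/W
R_fibreglass batt = ΣR − ΣR_known = 2.952 − 0.2170 = 2.735 m·K/W
ln(r₂/r₁)/(2πk) = 2.735 ⇒ k = 0.7515/(2π·2.735) = 0.0437 W/m·K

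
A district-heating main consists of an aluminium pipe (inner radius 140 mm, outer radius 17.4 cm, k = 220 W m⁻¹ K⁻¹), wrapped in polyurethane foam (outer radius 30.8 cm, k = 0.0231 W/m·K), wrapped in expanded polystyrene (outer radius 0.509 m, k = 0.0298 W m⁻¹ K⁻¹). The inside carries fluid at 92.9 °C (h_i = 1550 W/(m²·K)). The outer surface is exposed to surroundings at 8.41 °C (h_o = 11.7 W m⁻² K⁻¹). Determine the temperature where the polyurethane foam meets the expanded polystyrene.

T = 42.9 °C

Resistance network (inner→outer):
  R'_conv,in = 1/(2πr h) = 1/(2π·0.140·1550) = 7.334×10^-4 m·K/W
  R'_aluminium = ln(0.174/0.140)/(2πk) = 0.2174/(2π·220) = 1.573×10^-4 m·K/W
  R'_polyurethane foam = ln(0.308/0.174)/(2πk) = 0.5710/(2π·0.0231) = 3.934 m·K/W
  R'_expanded polystyrene = ln(0.509/0.308)/(2πk) = 0.5023/(2π·0.0298) = 2.683 m·K/W
  R'_conv,out = 1/(2πr h) = 1/(2π·0.509·11.7) = 0.02672 m·K/W
ΣR = 7.334×10^-4 + 1.573×10^-4 + 3.934 + 2.683 + 0.02672 = 6.645 m·K/W
Q' = ΔT/ΣR = (92.9 °C − 8.41 °C)/6.645 = 12.71 W/m
From the inner boundary to the polyurethane foam/expanded polystyrene interface, ΣR_partial = 3.935 m·K/W.
T_interface = T_in − Q'·ΣR_partial = 92.9 °C − (12.71)(3.935) = 42.9 °C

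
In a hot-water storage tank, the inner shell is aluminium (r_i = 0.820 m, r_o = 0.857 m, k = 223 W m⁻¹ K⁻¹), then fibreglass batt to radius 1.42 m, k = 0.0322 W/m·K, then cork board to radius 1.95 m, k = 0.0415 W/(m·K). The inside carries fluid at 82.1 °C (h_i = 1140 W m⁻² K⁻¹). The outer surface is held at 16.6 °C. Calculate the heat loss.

Treat each layer as a resistance in series:
  R_conv,in = 1/(4πr²h) = 1/(4π·0.820²·1140) = 1.038×10^-4 K/W
  R_aluminium = (1/0.820 − 1/0.857)/(4πk) = 0.05265/(4π·223) = 1.879×10^-5 K/W
  R_fibreglass batt = (1/0.857 − 1/1.42)/(4πk) = 0.4626/(4π·0.0322) = 1.143 K/W
  R_cork board = (1/1.42 − 1/1.95)/(4πk) = 0.1914/(4π·0.0415) = 0.3670 K/W
ΣR = 1.038×10^-4 + 1.879×10^-5 + 1.143 + 0.3670 = 1.510 K/W
Q = ΔT/ΣR = (82.1 °C − 16.6 °C)/1.510 = 43.4 W

Q = 43.4 W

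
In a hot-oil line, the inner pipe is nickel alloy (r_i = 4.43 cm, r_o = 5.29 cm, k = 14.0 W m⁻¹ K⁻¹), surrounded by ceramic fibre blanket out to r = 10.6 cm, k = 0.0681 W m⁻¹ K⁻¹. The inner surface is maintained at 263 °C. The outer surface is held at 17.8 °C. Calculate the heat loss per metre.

Q' = 151 W/m

Series thermal resistances, inner to outer:
  R'_nickel alloy = ln(0.0529/0.0443)/(2πk) = 0.1774/(2π·14.0) = 0.002017 m·K/W
  R'_ceramic fibre blanket = ln(0.106/0.0529)/(2πk) = 0.6950/(2π·0.0681) = 1.624 m·K/W
ΣR = 0.002017 + 1.624 = 1.626 m·K/W
Q' = ΔT/ΣR = (263 °C − 17.8 °C)/1.626 = 151 W/m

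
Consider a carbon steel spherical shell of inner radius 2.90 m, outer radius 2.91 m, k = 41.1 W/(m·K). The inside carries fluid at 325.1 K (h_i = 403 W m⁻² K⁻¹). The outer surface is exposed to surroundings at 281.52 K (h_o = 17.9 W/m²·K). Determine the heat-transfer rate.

Q = 79.1 kW

Treat each layer as a resistance in series:
  R_conv,in = 1/(4πr²h) = 1/(4π·2.90²·403) = 2.348×10^-5 K/W
  R_carbon steel = (1/2.90 − 1/2.91)/(4πk) = 0.001185/(4π·41.1) = 2.294×10^-6 K/W
  R_conv,out = 1/(4πr²h) = 1/(4π·2.91²·17.9) = 5.250×10^-4 K/W
ΣR = 2.348×10^-5 + 2.294×10^-6 + 5.250×10^-4 = 5.508×10^-4 K/W
Q = ΔT/ΣR = (325.1 K − 281.52 K)/5.508×10^-4 = 79100 W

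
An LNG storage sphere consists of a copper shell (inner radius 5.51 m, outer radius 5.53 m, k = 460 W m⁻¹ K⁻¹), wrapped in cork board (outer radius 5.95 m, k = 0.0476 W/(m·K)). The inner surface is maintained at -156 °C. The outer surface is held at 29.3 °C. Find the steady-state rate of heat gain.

Q = 8.68 kW

Resistance network (inner→outer):
  R_copper = (1/5.51 − 1/5.53)/(4πk) = 6.564×10^-4/(4π·460) = 1.135×10^-7 K/W
  R_cork board = (1/5.53 − 1/5.95)/(4πk) = 0.01276/(4π·0.0476) = 0.02134 K/W
ΣR = 1.135×10^-7 + 0.02134 = 0.02134 K/W
Q = ΔT/ΣR = (-156 °C − 29.3 °C)/0.02134 = -8680 W
(Negative Q ⇒ heat flows inward; heat gain = 8680 W.)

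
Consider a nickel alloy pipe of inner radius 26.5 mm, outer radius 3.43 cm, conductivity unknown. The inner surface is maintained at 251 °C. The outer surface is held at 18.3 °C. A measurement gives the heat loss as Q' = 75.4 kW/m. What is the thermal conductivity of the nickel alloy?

k = 13.3 W/m·K

ΣR = ΔT/Q' = |251 − 18.3|/75400 = 0.003086 m·K/W
ln(r₂/r₁)/(2πk) = 0.003086 ⇒ k = 0.2580/(2π·0.003086) = 13.3 W/m·K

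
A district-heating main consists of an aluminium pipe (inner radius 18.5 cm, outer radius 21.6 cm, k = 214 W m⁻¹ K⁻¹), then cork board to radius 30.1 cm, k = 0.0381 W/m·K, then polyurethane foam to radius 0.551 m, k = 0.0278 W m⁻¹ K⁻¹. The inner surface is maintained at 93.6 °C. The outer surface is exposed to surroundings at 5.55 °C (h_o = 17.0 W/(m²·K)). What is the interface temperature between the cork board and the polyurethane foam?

Series thermal resistances, inner to outer:
  R'_aluminium = ln(0.216/0.185)/(2πk) = 0.1549/(2π·214) = 1.152×10^-4 m·K/W
  R'_cork board = ln(0.301/0.216)/(2πk) = 0.3318/(2π·0.0381) = 1.386 m·K/W
  R'_polyurethane foam = ln(0.551/0.301)/(2πk) = 0.6046/(2π·0.0278) = 3.461 m·K/W
  R'_conv,out = 1/(2πr h) = 1/(2π·0.551·17.0) = 0.01699 m·K/W
ΣR = 1.152×10^-4 + 1.386 + 3.461 + 0.01699 = 4.864 m·K/W
Q' = ΔT/ΣR = (93.6 °C − 5.55 °C)/4.864 = 18.10 W/m
From the inner boundary to the cork board/polyurethane foam interface, ΣR_partial = 1.386 m·K/W.
T_interface = T_in − Q'·ΣR_partial = 93.6 °C − (18.10)(1.386) = 68.5 °C

T = 68.5 °C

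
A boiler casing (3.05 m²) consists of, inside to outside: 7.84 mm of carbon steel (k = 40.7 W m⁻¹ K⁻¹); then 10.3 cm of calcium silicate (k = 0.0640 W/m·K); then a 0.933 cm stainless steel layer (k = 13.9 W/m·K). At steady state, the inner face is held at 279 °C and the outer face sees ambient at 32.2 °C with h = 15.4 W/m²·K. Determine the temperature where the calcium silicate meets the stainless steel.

T = 41.9 °C

Treat each layer as a resistance in series:
  R_carbon steel = L/(kA) = 0.00784/(40.7·3.05) = 6.316×10^-5 K/W
  R_calcium silicate = L/(kA) = 0.103/(0.0640·3.05) = 0.5277 K/W
  R_stainless steel = L/(kA) = 0.00933/(13.9·3.05) = 2.201×10^-4 K/W
  R_conv,out = 1/(hA) = 1/(15.4·3.05) = 0.02129 K/W
ΣR = 6.316×10^-5 + 0.5277 + 2.201×10^-4 + 0.02129 = 0.5493 K/W
Q = ΔT/ΣR = (279 °C − 32.2 °C)/0.5493 = 449.3 W
From the inner boundary to the calcium silicate/stainless steel interface, ΣR_partial = 0.5278 K/W.
T_interface = T_in − Q·ΣR_partial = 279 °C − (449.3)(0.5278) = 41.9 °C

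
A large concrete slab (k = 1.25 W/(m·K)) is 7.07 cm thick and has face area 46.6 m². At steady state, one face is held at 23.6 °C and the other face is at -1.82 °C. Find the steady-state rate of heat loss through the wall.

Q = 20.9 kW

Q = kA·ΔT/L = 1.25 × 46.6 × |23.6 °C − -1.82 °C| / 0.0707 = 20900 W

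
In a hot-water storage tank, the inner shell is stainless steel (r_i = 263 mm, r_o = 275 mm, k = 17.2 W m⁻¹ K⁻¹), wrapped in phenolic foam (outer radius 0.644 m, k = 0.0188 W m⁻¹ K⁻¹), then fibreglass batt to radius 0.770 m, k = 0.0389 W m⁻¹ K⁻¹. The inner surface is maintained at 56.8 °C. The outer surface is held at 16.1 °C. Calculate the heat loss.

Resistance network (inner→outer):
  R_stainless steel = (1/0.263 − 1/0.275)/(4πk) = 0.1659/(4π·17.2) = 7.676×10^-4 K/W
  R_phenolic foam = (1/0.275 − 1/0.644)/(4πk) = 2.084/(4π·0.0188) = 8.819 K/W
  R_fibreglass batt = (1/0.644 − 1/0.770)/(4πk) = 0.2541/(4π·0.0389) = 0.5198 K/W
ΣR = 7.676×10^-4 + 8.819 + 0.5198 = 9.340 K/W
Q = ΔT/ΣR = (56.8 °C − 16.1 °C)/9.340 = 4.36 W

Q = 4.36 W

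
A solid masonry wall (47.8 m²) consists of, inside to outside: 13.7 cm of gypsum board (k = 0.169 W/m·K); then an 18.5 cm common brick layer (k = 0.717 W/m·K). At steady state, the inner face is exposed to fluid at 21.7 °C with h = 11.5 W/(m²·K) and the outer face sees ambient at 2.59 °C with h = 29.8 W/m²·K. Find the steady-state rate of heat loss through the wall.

Treat each layer as a resistance in series:
  R_conv,in = 1/(hA) = 1/(11.5·47.8) = 0.001819 K/W
  R_gypsum board = L/(kA) = 0.137/(0.169·47.8) = 0.01696 K/W
  R_common brick = L/(kA) = 0.185/(0.717·47.8) = 0.005398 K/W
  R_conv,out = 1/(hA) = 1/(29.8·47.8) = 7.020×10^-4 K/W
ΣR = 0.001819 + 0.01696 + 0.005398 + 7.020×10^-4 = 0.02488 K/W
Q = ΔT/ΣR = (21.7 °C − 2.59 °C)/0.02488 = 768 W

Q = 768 W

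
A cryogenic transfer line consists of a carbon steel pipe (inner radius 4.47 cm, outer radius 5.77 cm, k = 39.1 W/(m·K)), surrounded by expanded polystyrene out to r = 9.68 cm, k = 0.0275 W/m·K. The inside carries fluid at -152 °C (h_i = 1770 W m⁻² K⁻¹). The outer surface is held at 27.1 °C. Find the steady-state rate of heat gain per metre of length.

Q' = 59.8 W/m

Treat each layer as a resistance in series:
  R'_conv,in = 1/(2πr h) = 1/(2π·0.0447·1770) = 0.002012 m·K/W
  R'_carbon steel = ln(0.0577/0.0447)/(2πk) = 0.2553/(2π·39.1) = 0.001039 m·K/W
  R'_expanded polystyrene = ln(0.0968/0.0577)/(2πk) = 0.5174/(2π·0.0275) = 2.994 m·K/W
ΣR = 0.002012 + 0.001039 + 2.994 = 2.997 m·K/W
Q' = ΔT/ΣR = (-152 °C − 27.1 °C)/2.997 = -59.8 W/m
(Negative Q' ⇒ heat flows inward; heat gain = 59.8 W/m.)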